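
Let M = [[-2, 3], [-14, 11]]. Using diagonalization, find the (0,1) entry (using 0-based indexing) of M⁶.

Characteristic polynomial: s^2 - 9s + 20 = (s - 5)(s - 4), so the eigenvalues are 4, 5.
s=4: eigenvector (1, 2).
s=5: eigenvector (3, 7).
P = [[1, 3], [2, 7]], D = diag(4, 5), P⁻¹ = [[7, -3], [-2, 1]].
M⁶ = P·diag(4096, 15625)·P⁻¹ = [[-65078, 34587], [-161406, 84799]].
The requested entry is 34587.

34587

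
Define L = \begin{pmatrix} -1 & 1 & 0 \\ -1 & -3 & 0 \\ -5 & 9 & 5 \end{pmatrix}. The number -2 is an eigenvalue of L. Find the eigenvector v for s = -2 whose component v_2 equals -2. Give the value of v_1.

2

L + 2I = [[1, 1, 0], [-1, -1, 0], [-5, 9, 7]].
Solving (L + 2I)v = 0 gives the eigenspace spanned by (2, -2, 4).
With v_2 = -2, v = (2, -2, 4), so v_1 = 2.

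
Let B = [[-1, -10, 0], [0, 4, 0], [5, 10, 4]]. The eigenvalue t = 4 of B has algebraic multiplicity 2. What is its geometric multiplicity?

B − 4I = [[-5, -10, 0], [0, 0, 0], [5, 10, 0]].
This matrix has rank 1, so its null space has dimension 3 − 1 = 2.

2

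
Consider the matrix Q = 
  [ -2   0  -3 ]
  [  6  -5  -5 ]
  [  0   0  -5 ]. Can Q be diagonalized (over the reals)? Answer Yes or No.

Characteristic polynomial: p(μ) = μ^3 + 12μ^2 + 45μ + 50 = (μ + 2)(μ + 5)^2.
μ = -5 has algebraic multiplicity 2; rank(Q + 5I) = 2, so geometric multiplicity = 1.
Geometric multiplicity < algebraic multiplicity, so Q is not diagonalizable.

No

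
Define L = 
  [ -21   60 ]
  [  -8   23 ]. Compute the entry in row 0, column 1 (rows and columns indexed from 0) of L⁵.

Characteristic polynomial: r^2 - 2r - 3 = (r - 3)(r + 1), so the eigenvalues are -1, 3.
r=-1: eigenvector (3, 1).
r=3: eigenvector (-5, -2).
P = [[3, -5], [1, -2]], D = diag(-1, 3), P⁻¹ = [[2, -5], [1, -3]].
L⁵ = P·diag(-1, 243)·P⁻¹ = [[-1221, 3660], [-488, 1463]].
The requested entry is 3660.

3660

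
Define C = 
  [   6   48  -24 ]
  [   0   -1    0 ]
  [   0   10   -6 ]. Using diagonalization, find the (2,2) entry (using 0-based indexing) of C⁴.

1296

Characteristic polynomial: μ^3 + μ^2 - 36μ - 36 = (μ - 6)(μ + 1)(μ + 6), so the eigenvalues are -6, -1, 6.
μ=-6: eigenvector (2, 0, 1).
μ=-1: eigenvector (0, 1, 2).
μ=6: eigenvector (1, 0, 0).
P = [[2, 0, 1], [0, 1, 0], [1, 2, 0]], D = diag(-6, -1, 6), P⁻¹ = [[0, -2, 1], [0, 1, 0], [1, 4, -2]].
C⁴ = P·diag(1296, 1, 1296)·P⁻¹ = [[1296, 0, 0], [0, 1, 0], [0, -2590, 1296]].
The requested entry is 1296.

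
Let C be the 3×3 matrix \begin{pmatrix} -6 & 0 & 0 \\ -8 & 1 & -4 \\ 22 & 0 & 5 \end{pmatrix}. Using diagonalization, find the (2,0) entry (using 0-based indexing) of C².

-22

Characteristic polynomial: μ^3 - 31μ + 30 = (μ - 5)(μ - 1)(μ + 6), so the eigenvalues are -6, 1, 5.
μ=-6: eigenvector (1, 0, -2).
μ=1: eigenvector (0, 1, 0).
μ=5: eigenvector (0, -1, 1).
P = [[1, 0, 0], [0, 1, -1], [-2, 0, 1]], D = diag(-6, 1, 5), P⁻¹ = [[1, 0, 0], [2, 1, 1], [2, 0, 1]].
C² = P·diag(36, 1, 25)·P⁻¹ = [[36, 0, 0], [-48, 1, -24], [-22, 0, 25]].
The requested entry is -22.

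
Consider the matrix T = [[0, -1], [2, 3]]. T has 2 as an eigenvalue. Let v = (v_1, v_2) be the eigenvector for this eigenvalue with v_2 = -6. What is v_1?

T − 2I = [[-2, -1], [2, 1]].
Solving (T − 2I)v = 0 gives the eigenspace spanned by (3, -6).
With v_2 = -6, v = (3, -6), so v_1 = 3.

3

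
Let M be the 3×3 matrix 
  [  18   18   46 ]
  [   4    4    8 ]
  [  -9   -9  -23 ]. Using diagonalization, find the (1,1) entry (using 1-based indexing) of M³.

378

Characteristic polynomial: μ^3 + μ^2 - 20μ = μ(μ - 4)(μ + 5), so the eigenvalues are -5, 0, 4.
μ=-5: eigenvector (-2, 0, 1).
μ=4: eigenvector (2, 1, -1).
μ=0: eigenvector (1, -1, 0).
P = [[-2, 2, 1], [0, 1, -1], [1, -1, 0]], D = diag(-5, 4, 0), P⁻¹ = [[1, 1, 3], [1, 1, 2], [1, 0, 2]].
M³ = P·diag(-125, 64, 0)·P⁻¹ = [[378, 378, 1006], [64, 64, 128], [-189, -189, -503]].
The requested entry is 378.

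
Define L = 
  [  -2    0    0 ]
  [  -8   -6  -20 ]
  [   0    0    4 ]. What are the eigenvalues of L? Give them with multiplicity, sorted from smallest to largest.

-6, -2, 4

Characteristic polynomial: p(t) = t^3 + 4t^2 - 20t - 48 = (t - 4)(t + 2)(t + 6).
Roots (with multiplicity): -6, -2, 4.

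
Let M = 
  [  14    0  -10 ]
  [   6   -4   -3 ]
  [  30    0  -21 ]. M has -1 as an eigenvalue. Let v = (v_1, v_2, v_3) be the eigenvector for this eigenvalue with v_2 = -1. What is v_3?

-3

M + 1I = [[15, 0, -10], [6, -3, -3], [30, 0, -20]].
Solving (M + 1I)v = 0 gives the eigenspace spanned by (-2, -1, -3).
With v_2 = -1, v = (-2, -1, -3), so v_3 = -3.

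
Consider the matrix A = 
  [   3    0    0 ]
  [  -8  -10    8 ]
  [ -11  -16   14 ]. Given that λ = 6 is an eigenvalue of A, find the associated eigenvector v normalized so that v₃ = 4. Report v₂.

2

A − 6I = [[-3, 0, 0], [-8, -16, 8], [-11, -16, 8]].
Solving (A − 6I)v = 0 gives the eigenspace spanned by (0, 2, 4).
With v₃ = 4, v = (0, 2, 4), so v₂ = 2.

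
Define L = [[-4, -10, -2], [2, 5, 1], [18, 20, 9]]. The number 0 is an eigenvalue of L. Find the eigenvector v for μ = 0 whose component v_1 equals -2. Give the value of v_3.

4

L = [[-4, -10, -2], [2, 5, 1], [18, 20, 9]].
Solving (L)v = 0 gives the eigenspace spanned by (-2, 0, 4).
With v_1 = -2, v = (-2, 0, 4), so v_3 = 4.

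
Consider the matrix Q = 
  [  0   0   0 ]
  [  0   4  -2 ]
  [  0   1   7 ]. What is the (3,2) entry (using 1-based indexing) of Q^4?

671

Characteristic polynomial: μ^3 - 11μ^2 + 30μ = μ(μ - 6)(μ - 5), so the eigenvalues are 0, 5, 6.
μ=0: eigenvector (1, 0, 0).
μ=6: eigenvector (0, -1, 1).
μ=5: eigenvector (0, 2, -1).
P = [[1, 0, 0], [0, -1, 2], [0, 1, -1]], D = diag(0, 6, 5), P⁻¹ = [[1, 0, 0], [0, 1, 2], [0, 1, 1]].
Q⁴ = P·diag(0, 1296, 625)·P⁻¹ = [[0, 0, 0], [0, -46, -1342], [0, 671, 1967]].
The requested entry is 671.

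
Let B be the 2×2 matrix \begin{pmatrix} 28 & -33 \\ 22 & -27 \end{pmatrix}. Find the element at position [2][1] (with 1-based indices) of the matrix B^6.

62062

Characteristic polynomial: μ^2 - μ - 30 = (μ - 6)(μ + 5), so the eigenvalues are -5, 6.
μ=-5: eigenvector (1, 1).
μ=6: eigenvector (3, 2).
P = [[1, 3], [1, 2]], D = diag(-5, 6), P⁻¹ = [[-2, 3], [1, -1]].
B⁶ = P·diag(15625, 46656)·P⁻¹ = [[108718, -93093], [62062, -46437]].
The requested entry is 62062.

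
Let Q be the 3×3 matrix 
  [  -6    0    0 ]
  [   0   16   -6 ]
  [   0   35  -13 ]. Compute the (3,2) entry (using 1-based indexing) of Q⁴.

525

Characteristic polynomial: μ^3 + 3μ^2 - 16μ + 12 = (μ - 2)(μ - 1)(μ + 6), so the eigenvalues are -6, 1, 2.
μ=-6: eigenvector (1, 0, 0).
μ=2: eigenvector (0, -3, -7).
μ=1: eigenvector (0, 2, 5).
P = [[1, 0, 0], [0, -3, 2], [0, -7, 5]], D = diag(-6, 2, 1), P⁻¹ = [[1, 0, 0], [0, -5, 2], [0, -7, 3]].
Q⁴ = P·diag(1296, 16, 1)·P⁻¹ = [[1296, 0, 0], [0, 226, -90], [0, 525, -209]].
The requested entry is 525.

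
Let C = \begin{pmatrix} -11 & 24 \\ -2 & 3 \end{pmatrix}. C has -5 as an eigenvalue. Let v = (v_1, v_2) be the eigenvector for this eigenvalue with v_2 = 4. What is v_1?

C + 5I = [[-6, 24], [-2, 8]].
Solving (C + 5I)v = 0 gives the eigenspace spanned by (16, 4).
With v_2 = 4, v = (16, 4), so v_1 = 16.

16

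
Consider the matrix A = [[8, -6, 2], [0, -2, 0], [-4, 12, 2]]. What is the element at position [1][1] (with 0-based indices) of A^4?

Characteristic polynomial: t^3 - 8t^2 + 4t + 48 = (t - 6)(t - 4)(t + 2), so the eigenvalues are -2, 4, 6.
t=-2: eigenvector (1, 1, -2).
t=4: eigenvector (1, 0, -2).
t=6: eigenvector (1, 0, -1).
P = [[1, 1, 1], [1, 0, 0], [-2, -2, -1]], D = diag(-2, 4, 6), P⁻¹ = [[0, 1, 0], [-1, -1, -1], [2, 0, 1]].
A⁴ = P·diag(16, 256, 1296)·P⁻¹ = [[2336, -240, 1040], [0, 16, 0], [-2080, 480, -784]].
The requested entry is 16.

16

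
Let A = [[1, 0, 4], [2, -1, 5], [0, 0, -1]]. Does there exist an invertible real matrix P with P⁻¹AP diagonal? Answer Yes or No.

Characteristic polynomial: p(λ) = λ^3 + λ^2 - λ - 1 = (λ - 1)(λ + 1)^2.
λ = -1 has algebraic multiplicity 2; rank(A + 1I) = 2, so geometric multiplicity = 1.
Geometric multiplicity < algebraic multiplicity, so A is not diagonalizable.

No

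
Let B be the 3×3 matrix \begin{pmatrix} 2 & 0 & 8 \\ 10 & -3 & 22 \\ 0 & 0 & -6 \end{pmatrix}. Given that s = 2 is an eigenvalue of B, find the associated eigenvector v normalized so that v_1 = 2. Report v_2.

B − 2I = [[0, 0, 8], [10, -5, 22], [0, 0, -8]].
Solving (B − 2I)v = 0 gives the eigenspace spanned by (2, 4, 0).
With v_1 = 2, v = (2, 4, 0), so v_2 = 4.

4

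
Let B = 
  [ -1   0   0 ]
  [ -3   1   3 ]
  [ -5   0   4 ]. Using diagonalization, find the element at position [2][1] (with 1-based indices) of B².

Characteristic polynomial: r^3 - 4r^2 - r + 4 = (r - 4)(r - 1)(r + 1), so the eigenvalues are -1, 1, 4.
r=4: eigenvector (0, 1, 1).
r=1: eigenvector (0, 1, 0).
r=-1: eigenvector (1, 0, 1).
P = [[0, 0, 1], [1, 1, 0], [1, 0, 1]], D = diag(4, 1, -1), P⁻¹ = [[-1, 0, 1], [1, 1, -1], [1, 0, 0]].
B² = P·diag(16, 1, 1)·P⁻¹ = [[1, 0, 0], [-15, 1, 15], [-15, 0, 16]].
The requested entry is -15.

-15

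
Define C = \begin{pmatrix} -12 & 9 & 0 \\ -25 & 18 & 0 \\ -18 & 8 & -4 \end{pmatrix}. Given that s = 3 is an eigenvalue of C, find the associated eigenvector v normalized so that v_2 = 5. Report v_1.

3

C − 3I = [[-15, 9, 0], [-25, 15, 0], [-18, 8, -7]].
Solving (C − 3I)v = 0 gives the eigenspace spanned by (3, 5, -2).
With v_2 = 5, v = (3, 5, -2), so v_1 = 3.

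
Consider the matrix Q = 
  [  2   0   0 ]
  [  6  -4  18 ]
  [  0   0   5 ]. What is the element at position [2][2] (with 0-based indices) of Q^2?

Characteristic polynomial: s^3 - 3s^2 - 18s + 40 = (s - 5)(s - 2)(s + 4), so the eigenvalues are -4, 2, 5.
s=-4: eigenvector (0, 1, 0).
s=2: eigenvector (1, 1, 0).
s=5: eigenvector (0, 2, 1).
P = [[0, 1, 0], [1, 1, 2], [0, 0, 1]], D = diag(-4, 2, 5), P⁻¹ = [[-1, 1, -2], [1, 0, 0], [0, 0, 1]].
Q² = P·diag(16, 4, 25)·P⁻¹ = [[4, 0, 0], [-12, 16, 18], [0, 0, 25]].
The requested entry is 25.

25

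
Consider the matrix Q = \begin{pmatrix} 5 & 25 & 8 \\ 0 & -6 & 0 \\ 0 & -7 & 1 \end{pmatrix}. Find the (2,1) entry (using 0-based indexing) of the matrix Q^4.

Characteristic polynomial: r^3 - 31r + 30 = (r - 5)(r - 1)(r + 6), so the eigenvalues are -6, 1, 5.
r=5: eigenvector (1, 0, 0).
r=-6: eigenvector (-3, 1, 1).
r=1: eigenvector (-2, 0, 1).
P = [[1, -3, -2], [0, 1, 0], [0, 1, 1]], D = diag(5, -6, 1), P⁻¹ = [[1, 1, 2], [0, 1, 0], [0, -1, 1]].
Q⁴ = P·diag(625, 1296, 1)·P⁻¹ = [[625, -3261, 1248], [0, 1296, 0], [0, 1295, 1]].
The requested entry is 1295.

1295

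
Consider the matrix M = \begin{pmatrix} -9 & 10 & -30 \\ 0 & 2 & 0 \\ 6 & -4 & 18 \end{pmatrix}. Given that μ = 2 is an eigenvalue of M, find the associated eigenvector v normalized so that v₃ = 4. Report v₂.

1

M − 2I = [[-11, 10, -30], [0, 0, 0], [6, -4, 16]].
Solving (M − 2I)v = 0 gives the eigenspace spanned by (-10, 1, 4).
With v₃ = 4, v = (-10, 1, 4), so v₂ = 1.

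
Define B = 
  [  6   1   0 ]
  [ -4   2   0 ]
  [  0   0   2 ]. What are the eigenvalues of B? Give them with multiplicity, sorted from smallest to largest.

Characteristic polynomial: p(r) = r^3 - 10r^2 + 32r - 32 = (r - 4)^2(r - 2).
Roots (with multiplicity): 2, 4, 4.

2, 4, 4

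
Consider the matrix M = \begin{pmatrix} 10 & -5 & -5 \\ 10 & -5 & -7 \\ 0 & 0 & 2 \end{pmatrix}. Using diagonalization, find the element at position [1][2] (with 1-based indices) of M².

-25

Characteristic polynomial: λ^3 - 7λ^2 + 10λ = λ(λ - 5)(λ - 2), so the eigenvalues are 0, 2, 5.
λ=0: eigenvector (1, 2, 0).
λ=5: eigenvector (-1, -1, 0).
λ=2: eigenvector (0, -1, 1).
P = [[1, -1, 0], [2, -1, -1], [0, 0, 1]], D = diag(0, 5, 2), P⁻¹ = [[-1, 1, 1], [-2, 1, 1], [0, 0, 1]].
M² = P·diag(0, 25, 4)·P⁻¹ = [[50, -25, -25], [50, -25, -29], [0, 0, 4]].
The requested entry is -25.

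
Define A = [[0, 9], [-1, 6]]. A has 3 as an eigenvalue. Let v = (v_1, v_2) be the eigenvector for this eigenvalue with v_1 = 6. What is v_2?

A − 3I = [[-3, 9], [-1, 3]].
Solving (A − 3I)v = 0 gives the eigenspace spanned by (6, 2).
With v_1 = 6, v = (6, 2), so v_2 = 2.

2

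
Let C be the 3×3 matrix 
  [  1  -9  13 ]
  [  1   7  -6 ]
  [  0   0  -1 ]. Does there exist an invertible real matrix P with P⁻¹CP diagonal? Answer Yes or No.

Characteristic polynomial: p(λ) = λ^3 - 7λ^2 + 8λ + 16 = (λ - 4)^2(λ + 1).
λ = 4 has algebraic multiplicity 2; rank(C − 4I) = 2, so geometric multiplicity = 1.
Geometric multiplicity < algebraic multiplicity, so C is not diagonalizable.

No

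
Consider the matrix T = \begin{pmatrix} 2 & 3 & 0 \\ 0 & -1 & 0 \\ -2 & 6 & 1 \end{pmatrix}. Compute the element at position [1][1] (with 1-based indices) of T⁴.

16

Characteristic polynomial: μ^3 - 2μ^2 - μ + 2 = (μ - 2)(μ - 1)(μ + 1), so the eigenvalues are -1, 1, 2.
μ=2: eigenvector (1, 0, -2).
μ=-1: eigenvector (-1, 1, -4).
μ=1: eigenvector (0, 0, 1).
P = [[1, -1, 0], [0, 1, 0], [-2, -4, 1]], D = diag(2, -1, 1), P⁻¹ = [[1, 1, 0], [0, 1, 0], [2, 6, 1]].
T⁴ = P·diag(16, 1, 1)·P⁻¹ = [[16, 15, 0], [0, 1, 0], [-30, -30, 1]].
The requested entry is 16.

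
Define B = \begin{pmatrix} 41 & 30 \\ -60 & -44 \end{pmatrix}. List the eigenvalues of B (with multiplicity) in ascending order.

-4, 1

Characteristic polynomial: p(s) = s^2 + 3s - 4 = (s - 1)(s + 4).
Roots (with multiplicity): -4, 1.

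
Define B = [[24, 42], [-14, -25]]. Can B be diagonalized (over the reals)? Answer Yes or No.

Yes

Characteristic polynomial: p(t) = t^2 + t - 12 = (t - 3)(t + 4).
All 2 eigenvalues are distinct, so B is diagonalizable.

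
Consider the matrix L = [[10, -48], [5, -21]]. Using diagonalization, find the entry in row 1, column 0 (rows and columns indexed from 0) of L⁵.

Characteristic polynomial: t^2 + 11t + 30 = (t + 5)(t + 6), so the eigenvalues are -6, -5.
t=-6: eigenvector (3, 1).
t=-5: eigenvector (16, 5).
P = [[3, 16], [1, 5]], D = diag(-6, -5), P⁻¹ = [[-5, 16], [1, -3]].
L⁵ = P·diag(-7776, -3125)·P⁻¹ = [[66640, -223248], [23255, -77541]].
The requested entry is 23255.

23255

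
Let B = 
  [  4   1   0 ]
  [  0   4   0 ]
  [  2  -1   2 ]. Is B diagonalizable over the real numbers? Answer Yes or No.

Characteristic polynomial: p(t) = t^3 - 10t^2 + 32t - 32 = (t - 4)^2(t - 2).
t = 4 has algebraic multiplicity 2; rank(B − 4I) = 2, so geometric multiplicity = 1.
Geometric multiplicity < algebraic multiplicity, so B is not diagonalizable.

No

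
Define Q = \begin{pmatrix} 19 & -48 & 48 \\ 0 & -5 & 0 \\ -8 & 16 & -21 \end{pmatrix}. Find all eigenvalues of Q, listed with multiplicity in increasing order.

Characteristic polynomial: p(t) = t^3 + 7t^2 - 5t - 75 = (t - 3)(t + 5)^2.
Roots (with multiplicity): -5, -5, 3.

-5, -5, 3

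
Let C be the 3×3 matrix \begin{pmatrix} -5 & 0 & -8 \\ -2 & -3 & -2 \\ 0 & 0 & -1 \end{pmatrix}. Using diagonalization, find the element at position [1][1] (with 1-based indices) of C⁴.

625

Characteristic polynomial: t^3 + 9t^2 + 23t + 15 = (t + 1)(t + 3)(t + 5), so the eigenvalues are -5, -3, -1.
t=-5: eigenvector (1, 1, 0).
t=-1: eigenvector (-2, 1, 1).
t=-3: eigenvector (0, 1, 0).
P = [[1, -2, 0], [1, 1, 1], [0, 1, 0]], D = diag(-5, -1, -3), P⁻¹ = [[1, 0, 2], [0, 0, 1], [-1, 1, -3]].
C⁴ = P·diag(625, 1, 81)·P⁻¹ = [[625, 0, 1248], [544, 81, 1008], [0, 0, 1]].
The requested entry is 625.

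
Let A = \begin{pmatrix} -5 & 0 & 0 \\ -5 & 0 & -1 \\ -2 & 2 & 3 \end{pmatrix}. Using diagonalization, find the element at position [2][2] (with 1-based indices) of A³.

-6

Characteristic polynomial: r^3 + 2r^2 - 13r + 10 = (r - 2)(r - 1)(r + 5), so the eigenvalues are -5, 1, 2.
r=-5: eigenvector (1, 1, 0).
r=1: eigenvector (0, 1, -1).
r=2: eigenvector (0, -1, 2).
P = [[1, 0, 0], [1, 1, -1], [0, -1, 2]], D = diag(-5, 1, 2), P⁻¹ = [[1, 0, 0], [-2, 2, 1], [-1, 1, 1]].
A³ = P·diag(-125, 1, 8)·P⁻¹ = [[-125, 0, 0], [-119, -6, -7], [-14, 14, 15]].
The requested entry is -6.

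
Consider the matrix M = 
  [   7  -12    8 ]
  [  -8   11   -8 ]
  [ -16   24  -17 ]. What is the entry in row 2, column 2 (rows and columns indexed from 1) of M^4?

241

Characteristic polynomial: s^3 - s^2 - 5s - 3 = (s - 3)(s + 1)^2, so the eigenvalues are -1, -1, 3.
s=-1: eigenvector (1, 0, -1).
s=-1: eigenvector (-2, 2, 5).
s=3: eigenvector (-1, 1, 2).
P = [[1, -2, -1], [0, 2, 1], [-1, 5, 2]], D = diag(-1, -1, 3), P⁻¹ = [[1, 1, 0], [1, -1, 1], [-2, 3, -2]].
M⁴ = P·diag(1, 1, 81)·P⁻¹ = [[161, -240, 160], [-160, 241, -160], [-320, 480, -319]].
The requested entry is 241.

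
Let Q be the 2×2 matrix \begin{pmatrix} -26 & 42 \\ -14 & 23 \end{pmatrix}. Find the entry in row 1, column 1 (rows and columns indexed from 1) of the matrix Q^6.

62308

Characteristic polynomial: s^2 + 3s - 10 = (s - 2)(s + 5), so the eigenvalues are -5, 2.
s=2: eigenvector (-3, -2).
s=-5: eigenvector (2, 1).
P = [[-3, 2], [-2, 1]], D = diag(2, -5), P⁻¹ = [[1, -2], [2, -3]].
Q⁶ = P·diag(64, 15625)·P⁻¹ = [[62308, -93366], [31122, -46619]].
The requested entry is 62308.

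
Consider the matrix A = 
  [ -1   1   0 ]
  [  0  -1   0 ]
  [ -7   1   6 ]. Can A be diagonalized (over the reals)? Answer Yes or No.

No

Characteristic polynomial: p(μ) = μ^3 - 4μ^2 - 11μ - 6 = (μ - 6)(μ + 1)^2.
μ = -1 has algebraic multiplicity 2; rank(A + 1I) = 2, so geometric multiplicity = 1.
Geometric multiplicity < algebraic multiplicity, so A is not diagonalizable.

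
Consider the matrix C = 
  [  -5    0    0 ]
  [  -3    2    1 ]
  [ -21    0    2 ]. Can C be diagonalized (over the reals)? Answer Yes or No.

Characteristic polynomial: p(t) = t^3 + t^2 - 16t + 20 = (t - 2)^2(t + 5).
t = 2 has algebraic multiplicity 2; rank(C − 2I) = 2, so geometric multiplicity = 1.
Geometric multiplicity < algebraic multiplicity, so C is not diagonalizable.

No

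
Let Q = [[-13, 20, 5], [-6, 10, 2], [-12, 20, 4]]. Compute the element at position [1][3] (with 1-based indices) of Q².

Characteristic polynomial: t^3 - t^2 - 2t = t(t - 2)(t + 1), so the eigenvalues are -1, 0, 2.
t=-1: eigenvector (5, 2, 4).
t=0: eigenvector (5, 2, 5).
t=2: eigenvector (2, 1, 2).
P = [[5, 5, 2], [2, 2, 1], [4, 5, 2]], D = diag(-1, 0, 2), P⁻¹ = [[1, 0, -1], [0, -2, 1], [-2, 5, 0]].
Q² = P·diag(1, 0, 4)·P⁻¹ = [[-11, 40, -5], [-6, 20, -2], [-12, 40, -4]].
The requested entry is -5.

-5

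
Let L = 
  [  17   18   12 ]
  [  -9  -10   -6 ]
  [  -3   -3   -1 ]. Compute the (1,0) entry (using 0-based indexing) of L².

-45

Characteristic polynomial: μ^3 - 6μ^2 + 3μ + 10 = (μ - 5)(μ - 2)(μ + 1), so the eigenvalues are -1, 2, 5.
μ=-1: eigenvector (-1, 1, 0).
μ=2: eigenvector (2, -1, -1).
μ=5: eigenvector (-4, 2, 1).
P = [[-1, 2, -4], [1, -1, 2], [0, -1, 1]], D = diag(-1, 2, 5), P⁻¹ = [[1, 2, 0], [-1, -1, -2], [-1, -1, -1]].
L² = P·diag(1, 4, 25)·P⁻¹ = [[91, 90, 84], [-45, -44, -42], [-21, -21, -17]].
The requested entry is -45.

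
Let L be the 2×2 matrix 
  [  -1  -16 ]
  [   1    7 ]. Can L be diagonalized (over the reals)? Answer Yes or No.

No

Characteristic polynomial: p(μ) = μ^2 - 6μ + 9 = (μ - 3)^2.
μ = 3 has algebraic multiplicity 2; rank(L − 3I) = 1, so geometric multiplicity = 1.
Geometric multiplicity < algebraic multiplicity, so L is not diagonalizable.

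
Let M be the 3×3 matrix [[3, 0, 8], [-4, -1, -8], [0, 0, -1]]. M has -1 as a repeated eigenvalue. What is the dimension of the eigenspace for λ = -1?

M + 1I = [[4, 0, 8], [-4, 0, -8], [0, 0, 0]].
This matrix has rank 1, so its null space has dimension 3 − 1 = 2.

2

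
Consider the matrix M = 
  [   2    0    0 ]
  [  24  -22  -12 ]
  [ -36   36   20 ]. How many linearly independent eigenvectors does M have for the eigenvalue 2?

M − 2I = [[0, 0, 0], [24, -24, -12], [-36, 36, 18]].
This matrix has rank 1, so its null space has dimension 3 − 1 = 2.

2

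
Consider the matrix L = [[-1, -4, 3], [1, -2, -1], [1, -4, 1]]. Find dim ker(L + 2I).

1

L + 2I = [[1, -4, 3], [1, 0, -1], [1, -4, 3]].
This matrix has rank 2, so its null space has dimension 3 − 2 = 1.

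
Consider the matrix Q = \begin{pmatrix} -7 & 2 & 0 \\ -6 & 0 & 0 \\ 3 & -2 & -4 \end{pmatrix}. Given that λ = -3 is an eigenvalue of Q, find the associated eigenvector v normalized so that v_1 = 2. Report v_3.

Q + 3I = [[-4, 2, 0], [-6, 3, 0], [3, -2, -1]].
Solving (Q + 3I)v = 0 gives the eigenspace spanned by (2, 4, -2).
With v_1 = 2, v = (2, 4, -2), so v_3 = -2.

-2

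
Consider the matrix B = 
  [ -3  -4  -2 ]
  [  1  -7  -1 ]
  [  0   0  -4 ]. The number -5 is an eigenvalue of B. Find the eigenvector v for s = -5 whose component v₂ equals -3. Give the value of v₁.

B + 5I = [[2, -4, -2], [1, -2, -1], [0, 0, 1]].
Solving (B + 5I)v = 0 gives the eigenspace spanned by (-6, -3, 0).
With v₂ = -3, v = (-6, -3, 0), so v₁ = -6.

-6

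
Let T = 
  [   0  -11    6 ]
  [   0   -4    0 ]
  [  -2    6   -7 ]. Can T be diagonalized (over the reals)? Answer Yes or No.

Characteristic polynomial: p(μ) = μ^3 + 11μ^2 + 40μ + 48 = (μ + 3)(μ + 4)^2.
μ = -4 has algebraic multiplicity 2; rank(T + 4I) = 2, so geometric multiplicity = 1.
Geometric multiplicity < algebraic multiplicity, so T is not diagonalizable.

No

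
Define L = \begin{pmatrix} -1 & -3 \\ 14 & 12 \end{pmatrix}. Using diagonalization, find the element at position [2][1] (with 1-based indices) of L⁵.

65114

Characteristic polynomial: t^2 - 11t + 30 = (t - 6)(t - 5), so the eigenvalues are 5, 6.
t=5: eigenvector (1, -2).
t=6: eigenvector (-3, 7).
P = [[1, -3], [-2, 7]], D = diag(5, 6), P⁻¹ = [[7, 3], [2, 1]].
L⁵ = P·diag(3125, 7776)·P⁻¹ = [[-24781, -13953], [65114, 35682]].
The requested entry is 65114.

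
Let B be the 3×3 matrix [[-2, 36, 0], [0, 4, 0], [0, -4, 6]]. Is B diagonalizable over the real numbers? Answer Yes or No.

Yes

Characteristic polynomial: p(s) = s^3 - 8s^2 + 4s + 48 = (s - 6)(s - 4)(s + 2).
All 3 eigenvalues are distinct, so B is diagonalizable.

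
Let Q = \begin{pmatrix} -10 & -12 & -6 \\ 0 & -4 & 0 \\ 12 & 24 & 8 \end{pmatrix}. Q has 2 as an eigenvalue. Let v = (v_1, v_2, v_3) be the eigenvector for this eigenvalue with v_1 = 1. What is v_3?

Q − 2I = [[-12, -12, -6], [0, -6, 0], [12, 24, 6]].
Solving (Q − 2I)v = 0 gives the eigenspace spanned by (1, 0, -2).
With v_1 = 1, v = (1, 0, -2), so v_3 = -2.

-2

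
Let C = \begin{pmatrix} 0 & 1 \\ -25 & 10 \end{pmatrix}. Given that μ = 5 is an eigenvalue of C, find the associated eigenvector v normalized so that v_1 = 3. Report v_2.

C − 5I = [[-5, 1], [-25, 5]].
Solving (C − 5I)v = 0 gives the eigenspace spanned by (3, 15).
With v_1 = 3, v = (3, 15), so v_2 = 15.

15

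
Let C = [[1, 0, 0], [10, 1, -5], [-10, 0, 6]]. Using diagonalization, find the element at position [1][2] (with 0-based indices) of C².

-35

Characteristic polynomial: t^3 - 8t^2 + 13t - 6 = (t - 6)(t - 1)^2, so the eigenvalues are 1, 1, 6.
t=6: eigenvector (0, -1, 1).
t=1: eigenvector (0, 1, 0).
t=1: eigenvector (1, -1, 2).
P = [[0, 0, 1], [-1, 1, -1], [1, 0, 2]], D = diag(6, 1, 1), P⁻¹ = [[-2, 0, 1], [-1, 1, 1], [1, 0, 0]].
C² = P·diag(36, 1, 1)·P⁻¹ = [[1, 0, 0], [70, 1, -35], [-70, 0, 36]].
The requested entry is -35.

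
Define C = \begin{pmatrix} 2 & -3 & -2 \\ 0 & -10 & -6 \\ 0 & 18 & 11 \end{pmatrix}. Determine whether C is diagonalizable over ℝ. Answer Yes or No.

Characteristic polynomial: p(t) = t^3 - 3t^2 + 4 = (t - 2)^2(t + 1).
t = 2 has algebraic multiplicity 2; rank(C − 2I) = 2, so geometric multiplicity = 1.
Geometric multiplicity < algebraic multiplicity, so C is not diagonalizable.

No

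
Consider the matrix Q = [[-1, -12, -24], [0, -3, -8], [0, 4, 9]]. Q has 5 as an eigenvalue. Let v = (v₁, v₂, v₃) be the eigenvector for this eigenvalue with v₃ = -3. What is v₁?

Q − 5I = [[-6, -12, -24], [0, -8, -8], [0, 4, 4]].
Solving (Q − 5I)v = 0 gives the eigenspace spanned by (6, 3, -3).
With v₃ = -3, v = (6, 3, -3), so v₁ = 6.

6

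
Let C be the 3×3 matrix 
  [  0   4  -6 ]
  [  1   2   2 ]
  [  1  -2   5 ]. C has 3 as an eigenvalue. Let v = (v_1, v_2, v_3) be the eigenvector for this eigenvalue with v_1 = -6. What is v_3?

C − 3I = [[-3, 4, -6], [1, -1, 2], [1, -2, 2]].
Solving (C − 3I)v = 0 gives the eigenspace spanned by (-6, 0, 3).
With v_1 = -6, v = (-6, 0, 3), so v_3 = 3.

3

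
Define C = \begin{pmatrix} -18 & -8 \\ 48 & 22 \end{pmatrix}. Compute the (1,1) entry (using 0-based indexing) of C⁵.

Characteristic polynomial: t^2 - 4t - 12 = (t - 6)(t + 2), so the eigenvalues are -2, 6.
t=6: eigenvector (-1, 3).
t=-2: eigenvector (1, -2).
P = [[-1, 1], [3, -2]], D = diag(6, -2), P⁻¹ = [[2, 1], [3, 1]].
C⁵ = P·diag(7776, -32)·P⁻¹ = [[-15648, -7808], [46848, 23392]].
The requested entry is 23392.

23392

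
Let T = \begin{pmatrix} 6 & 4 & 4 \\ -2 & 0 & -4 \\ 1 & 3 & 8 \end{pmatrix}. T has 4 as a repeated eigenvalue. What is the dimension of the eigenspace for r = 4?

1

T − 4I = [[2, 4, 4], [-2, -4, -4], [1, 3, 4]].
This matrix has rank 2, so its null space has dimension 3 − 2 = 1.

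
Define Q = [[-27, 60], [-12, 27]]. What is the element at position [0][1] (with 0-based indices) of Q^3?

Characteristic polynomial: λ^2 - 9 = (λ - 3)(λ + 3), so the eigenvalues are -3, 3.
λ=-3: eigenvector (5, 2).
λ=3: eigenvector (2, 1).
P = [[5, 2], [2, 1]], D = diag(-3, 3), P⁻¹ = [[1, -2], [-2, 5]].
Q³ = P·diag(-27, 27)·P⁻¹ = [[-243, 540], [-108, 243]].
The requested entry is 540.

540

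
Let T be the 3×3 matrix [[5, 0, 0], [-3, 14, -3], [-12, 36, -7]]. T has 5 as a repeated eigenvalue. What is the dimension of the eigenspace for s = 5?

2

T − 5I = [[0, 0, 0], [-3, 9, -3], [-12, 36, -12]].
This matrix has rank 1, so its null space has dimension 3 − 1 = 2.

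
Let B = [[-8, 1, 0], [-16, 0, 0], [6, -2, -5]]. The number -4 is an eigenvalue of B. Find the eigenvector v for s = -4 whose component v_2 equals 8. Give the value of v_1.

B + 4I = [[-4, 1, 0], [-16, 4, 0], [6, -2, -1]].
Solving (B + 4I)v = 0 gives the eigenspace spanned by (2, 8, -4).
With v_2 = 8, v = (2, 8, -4), so v_1 = 2.

2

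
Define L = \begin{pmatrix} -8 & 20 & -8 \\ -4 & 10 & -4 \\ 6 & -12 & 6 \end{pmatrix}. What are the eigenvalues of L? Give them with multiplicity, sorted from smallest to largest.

0, 2, 6

Characteristic polynomial: p(t) = t^3 - 8t^2 + 12t = t(t - 6)(t - 2).
Roots (with multiplicity): 0, 2, 6.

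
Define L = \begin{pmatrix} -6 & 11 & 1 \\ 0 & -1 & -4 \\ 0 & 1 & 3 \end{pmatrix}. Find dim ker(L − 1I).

L − 1I = [[-7, 11, 1], [0, -2, -4], [0, 1, 2]].
This matrix has rank 2, so its null space has dimension 3 − 2 = 1.

1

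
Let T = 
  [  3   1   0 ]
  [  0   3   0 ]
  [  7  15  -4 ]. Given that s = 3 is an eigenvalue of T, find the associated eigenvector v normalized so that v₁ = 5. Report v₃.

5

T − 3I = [[0, 1, 0], [0, 0, 0], [7, 15, -7]].
Solving (T − 3I)v = 0 gives the eigenspace spanned by (5, 0, 5).
With v₁ = 5, v = (5, 0, 5), so v₃ = 5.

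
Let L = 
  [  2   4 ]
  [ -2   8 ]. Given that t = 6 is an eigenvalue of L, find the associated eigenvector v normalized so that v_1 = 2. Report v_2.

L − 6I = [[-4, 4], [-2, 2]].
Solving (L − 6I)v = 0 gives the eigenspace spanned by (2, 2).
With v_1 = 2, v = (2, 2), so v_2 = 2.

2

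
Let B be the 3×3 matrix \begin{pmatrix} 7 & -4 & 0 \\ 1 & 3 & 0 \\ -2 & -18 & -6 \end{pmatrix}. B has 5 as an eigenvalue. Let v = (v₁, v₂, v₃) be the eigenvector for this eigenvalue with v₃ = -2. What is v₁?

B − 5I = [[2, -4, 0], [1, -2, 0], [-2, -18, -11]].
Solving (B − 5I)v = 0 gives the eigenspace spanned by (2, 1, -2).
With v₃ = -2, v = (2, 1, -2), so v₁ = 2.

2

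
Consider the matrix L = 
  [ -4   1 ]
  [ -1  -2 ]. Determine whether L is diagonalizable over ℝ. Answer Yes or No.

No

Characteristic polynomial: p(r) = r^2 + 6r + 9 = (r + 3)^2.
r = -3 has algebraic multiplicity 2; rank(L + 3I) = 1, so geometric multiplicity = 1.
Geometric multiplicity < algebraic multiplicity, so L is not diagonalizable.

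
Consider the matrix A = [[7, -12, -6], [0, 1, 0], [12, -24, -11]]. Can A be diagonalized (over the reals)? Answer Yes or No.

Characteristic polynomial: p(r) = r^3 + 3r^2 - 9r + 5 = (r - 1)^2(r + 5).
r = 1 has algebraic multiplicity 2; rank(A − 1I) = 1, so geometric multiplicity = 2.
Every eigenvalue has geometric = algebraic multiplicity, so A is diagonalizable.

Yes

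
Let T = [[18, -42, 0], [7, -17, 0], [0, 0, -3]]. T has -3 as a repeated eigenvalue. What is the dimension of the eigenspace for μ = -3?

T + 3I = [[21, -42, 0], [7, -14, 0], [0, 0, 0]].
This matrix has rank 1, so its null space has dimension 3 − 1 = 2.

2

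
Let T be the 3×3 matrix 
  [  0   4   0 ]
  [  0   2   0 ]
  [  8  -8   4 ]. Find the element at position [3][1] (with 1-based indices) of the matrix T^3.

Characteristic polynomial: r^3 - 6r^2 + 8r = r(r - 4)(r - 2), so the eigenvalues are 0, 2, 4.
r=0: eigenvector (1, 0, -2).
r=4: eigenvector (0, 0, 1).
r=2: eigenvector (2, 1, -4).
P = [[1, 0, 2], [0, 0, 1], [-2, 1, -4]], D = diag(0, 4, 2), P⁻¹ = [[1, -2, 0], [2, 0, 1], [0, 1, 0]].
T³ = P·diag(0, 64, 8)·P⁻¹ = [[0, 16, 0], [0, 8, 0], [128, -32, 64]].
The requested entry is 128.

128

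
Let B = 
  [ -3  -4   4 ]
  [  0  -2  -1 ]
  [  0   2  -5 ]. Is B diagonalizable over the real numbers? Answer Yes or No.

Yes

Characteristic polynomial: p(r) = r^3 + 10r^2 + 33r + 36 = (r + 3)^2(r + 4).
r = -3 has algebraic multiplicity 2; rank(B + 3I) = 1, so geometric multiplicity = 2.
Every eigenvalue has geometric = algebraic multiplicity, so B is diagonalizable.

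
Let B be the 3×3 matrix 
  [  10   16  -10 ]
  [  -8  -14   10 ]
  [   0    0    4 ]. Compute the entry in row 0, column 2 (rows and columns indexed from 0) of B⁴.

1040

Characteristic polynomial: t^3 - 28t + 48 = (t - 4)(t - 2)(t + 6), so the eigenvalues are -6, 2, 4.
t=2: eigenvector (2, -1, 0).
t=-6: eigenvector (-1, 1, 0).
t=4: eigenvector (-1, 1, 1).
P = [[2, -1, -1], [-1, 1, 1], [0, 0, 1]], D = diag(2, -6, 4), P⁻¹ = [[1, 1, 0], [1, 2, -1], [0, 0, 1]].
B⁴ = P·diag(16, 1296, 256)·P⁻¹ = [[-1264, -2560, 1040], [1280, 2576, -1040], [0, 0, 256]].
The requested entry is 1040.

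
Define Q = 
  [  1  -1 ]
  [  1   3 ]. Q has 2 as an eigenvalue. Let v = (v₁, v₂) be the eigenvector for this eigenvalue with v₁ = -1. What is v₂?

Q − 2I = [[-1, -1], [1, 1]].
Solving (Q − 2I)v = 0 gives the eigenspace spanned by (-1, 1).
With v₁ = -1, v = (-1, 1), so v₂ = 1.

1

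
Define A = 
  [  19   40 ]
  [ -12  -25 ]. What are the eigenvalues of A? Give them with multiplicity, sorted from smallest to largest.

-5, -1

Characteristic polynomial: p(t) = t^2 + 6t + 5 = (t + 1)(t + 5).
Roots (with multiplicity): -5, -1.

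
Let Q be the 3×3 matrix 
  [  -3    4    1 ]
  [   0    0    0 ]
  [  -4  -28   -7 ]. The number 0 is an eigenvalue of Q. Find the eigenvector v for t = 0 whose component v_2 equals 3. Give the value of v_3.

Q = [[-3, 4, 1], [0, 0, 0], [-4, -28, -7]].
Solving (Q)v = 0 gives the eigenspace spanned by (0, 3, -12).
With v_2 = 3, v = (0, 3, -12), so v_3 = -12.

-12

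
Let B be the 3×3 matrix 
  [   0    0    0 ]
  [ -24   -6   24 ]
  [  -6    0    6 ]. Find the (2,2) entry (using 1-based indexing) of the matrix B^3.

-216

Characteristic polynomial: s^3 - 36s = s(s - 6)(s + 6), so the eigenvalues are -6, 0, 6.
s=0: eigenvector (1, 0, 1).
s=-6: eigenvector (0, 1, 0).
s=6: eigenvector (0, 2, 1).
P = [[1, 0, 0], [0, 1, 2], [1, 0, 1]], D = diag(0, -6, 6), P⁻¹ = [[1, 0, 0], [2, 1, -2], [-1, 0, 1]].
B³ = P·diag(0, -216, 216)·P⁻¹ = [[0, 0, 0], [-864, -216, 864], [-216, 0, 216]].
The requested entry is -216.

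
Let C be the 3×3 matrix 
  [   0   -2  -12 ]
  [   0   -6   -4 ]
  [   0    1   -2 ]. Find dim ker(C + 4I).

1

C + 4I = [[4, -2, -12], [0, -2, -4], [0, 1, 2]].
This matrix has rank 2, so its null space has dimension 3 − 2 = 1.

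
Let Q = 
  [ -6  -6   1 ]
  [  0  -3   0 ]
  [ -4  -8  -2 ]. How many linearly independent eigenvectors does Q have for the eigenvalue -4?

Q + 4I = [[-2, -6, 1], [0, 1, 0], [-4, -8, 2]].
This matrix has rank 2, so its null space has dimension 3 − 2 = 1.

1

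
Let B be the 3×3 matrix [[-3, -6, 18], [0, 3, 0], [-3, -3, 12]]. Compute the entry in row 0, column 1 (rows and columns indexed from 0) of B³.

Characteristic polynomial: λ^3 - 12λ^2 + 45λ - 54 = (λ - 6)(λ - 3)^2, so the eigenvalues are 3, 3, 6.
λ=3: eigenvector (3, 0, 1).
λ=6: eigenvector (2, 0, 1).
λ=3: eigenvector (-1, 1, 0).
P = [[3, 2, -1], [0, 0, 1], [1, 1, 0]], D = diag(3, 6, 3), P⁻¹ = [[1, 1, -2], [-1, -1, 3], [0, 1, 0]].
B³ = P·diag(27, 216, 27)·P⁻¹ = [[-351, -378, 1134], [0, 27, 0], [-189, -189, 594]].
The requested entry is -378.

-378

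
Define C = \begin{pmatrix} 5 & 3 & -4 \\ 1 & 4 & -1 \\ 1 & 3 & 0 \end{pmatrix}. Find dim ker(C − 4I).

C − 4I = [[1, 3, -4], [1, 0, -1], [1, 3, -4]].
This matrix has rank 2, so its null space has dimension 3 − 2 = 1.

1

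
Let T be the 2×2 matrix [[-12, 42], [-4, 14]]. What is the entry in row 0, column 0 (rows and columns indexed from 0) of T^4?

Characteristic polynomial: s^2 - 2s = s(s - 2), so the eigenvalues are 0, 2.
s=0: eigenvector (7, 2).
s=2: eigenvector (3, 1).
P = [[7, 3], [2, 1]], D = diag(0, 2), P⁻¹ = [[1, -3], [-2, 7]].
T⁴ = P·diag(0, 16)·P⁻¹ = [[-96, 336], [-32, 112]].
The requested entry is -96.

-96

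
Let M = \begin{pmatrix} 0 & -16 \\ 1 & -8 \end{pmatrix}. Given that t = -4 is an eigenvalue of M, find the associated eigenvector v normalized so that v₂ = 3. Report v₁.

M + 4I = [[4, -16], [1, -4]].
Solving (M + 4I)v = 0 gives the eigenspace spanned by (12, 3).
With v₂ = 3, v = (12, 3), so v₁ = 12.

12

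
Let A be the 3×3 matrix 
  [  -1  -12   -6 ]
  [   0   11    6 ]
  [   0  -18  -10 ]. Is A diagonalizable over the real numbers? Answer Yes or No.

Characteristic polynomial: p(t) = t^3 - 3t - 2 = (t - 2)(t + 1)^2.
t = -1 has algebraic multiplicity 2; rank(A + 1I) = 1, so geometric multiplicity = 2.
Every eigenvalue has geometric = algebraic multiplicity, so A is diagonalizable.

Yes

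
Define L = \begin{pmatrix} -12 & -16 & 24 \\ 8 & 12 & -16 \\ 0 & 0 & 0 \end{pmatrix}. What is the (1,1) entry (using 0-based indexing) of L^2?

16

Characteristic polynomial: s^3 - 16s = s(s - 4)(s + 4), so the eigenvalues are -4, 0, 4.
s=-4: eigenvector (2, -1, 0).
s=4: eigenvector (-1, 1, 0).
s=0: eigenvector (2, 0, 1).
P = [[2, -1, 2], [-1, 1, 0], [0, 0, 1]], D = diag(-4, 4, 0), P⁻¹ = [[1, 1, -2], [1, 2, -2], [0, 0, 1]].
L² = P·diag(16, 16, 0)·P⁻¹ = [[16, 0, -32], [0, 16, 0], [0, 0, 0]].
The requested entry is 16.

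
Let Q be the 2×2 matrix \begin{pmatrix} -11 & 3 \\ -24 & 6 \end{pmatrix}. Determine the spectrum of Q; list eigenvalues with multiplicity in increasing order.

Characteristic polynomial: p(t) = t^2 + 5t + 6 = (t + 2)(t + 3).
Roots (with multiplicity): -3, -2.

-3, -2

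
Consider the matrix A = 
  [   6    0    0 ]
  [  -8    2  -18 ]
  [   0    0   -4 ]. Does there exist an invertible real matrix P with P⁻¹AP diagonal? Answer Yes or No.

Yes

Characteristic polynomial: p(μ) = μ^3 - 4μ^2 - 20μ + 48 = (μ - 6)(μ - 2)(μ + 4).
All 3 eigenvalues are distinct, so A is diagonalizable.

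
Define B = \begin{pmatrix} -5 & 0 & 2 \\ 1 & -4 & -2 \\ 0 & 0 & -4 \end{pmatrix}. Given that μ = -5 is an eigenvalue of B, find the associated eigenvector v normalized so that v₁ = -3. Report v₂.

3

B + 5I = [[0, 0, 2], [1, 1, -2], [0, 0, 1]].
Solving (B + 5I)v = 0 gives the eigenspace spanned by (-3, 3, 0).
With v₁ = -3, v = (-3, 3, 0), so v₂ = 3.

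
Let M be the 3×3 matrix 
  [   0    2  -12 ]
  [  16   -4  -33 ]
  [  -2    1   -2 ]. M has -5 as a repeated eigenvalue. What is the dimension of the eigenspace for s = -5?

M + 5I = [[5, 2, -12], [16, 1, -33], [-2, 1, 3]].
This matrix has rank 2, so its null space has dimension 3 − 2 = 1.

1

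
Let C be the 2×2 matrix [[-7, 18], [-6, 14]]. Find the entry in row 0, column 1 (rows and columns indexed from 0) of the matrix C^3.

Characteristic polynomial: s^2 - 7s + 10 = (s - 5)(s - 2), so the eigenvalues are 2, 5.
s=5: eigenvector (-3, -2).
s=2: eigenvector (2, 1).
P = [[-3, 2], [-2, 1]], D = diag(5, 2), P⁻¹ = [[1, -2], [2, -3]].
C³ = P·diag(125, 8)·P⁻¹ = [[-343, 702], [-234, 476]].
The requested entry is 702.

702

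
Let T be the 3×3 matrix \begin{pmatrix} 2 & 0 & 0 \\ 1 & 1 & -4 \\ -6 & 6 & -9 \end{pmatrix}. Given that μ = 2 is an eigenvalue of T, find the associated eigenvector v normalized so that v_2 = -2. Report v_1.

T − 2I = [[0, 0, 0], [1, -1, -4], [-6, 6, -11]].
Solving (T − 2I)v = 0 gives the eigenspace spanned by (-2, -2, 0).
With v_2 = -2, v = (-2, -2, 0), so v_1 = -2.

-2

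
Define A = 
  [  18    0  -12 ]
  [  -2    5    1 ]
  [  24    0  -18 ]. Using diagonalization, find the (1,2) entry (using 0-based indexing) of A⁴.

671

Characteristic polynomial: s^3 - 5s^2 - 36s + 180 = (s - 6)(s - 5)(s + 6), so the eigenvalues are -6, 5, 6.
s=-6: eigenvector (-1, 0, -2).
s=5: eigenvector (0, 1, 0).
s=6: eigenvector (1, -1, 1).
P = [[-1, 0, 1], [0, 1, -1], [-2, 0, 1]], D = diag(-6, 5, 6), P⁻¹ = [[1, 0, -1], [2, 1, -1], [2, 0, -1]].
A⁴ = P·diag(1296, 625, 1296)·P⁻¹ = [[1296, 0, 0], [-1342, 625, 671], [0, 0, 1296]].
The requested entry is 671.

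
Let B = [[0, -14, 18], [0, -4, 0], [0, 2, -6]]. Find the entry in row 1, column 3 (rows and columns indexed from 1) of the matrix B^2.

Characteristic polynomial: t^3 + 10t^2 + 24t = t(t + 4)(t + 6), so the eigenvalues are -6, -4, 0.
t=0: eigenvector (1, 0, 0).
t=-4: eigenvector (-1, 1, 1).
t=-6: eigenvector (-3, 0, 1).
P = [[1, -1, -3], [0, 1, 0], [0, 1, 1]], D = diag(0, -4, -6), P⁻¹ = [[1, -2, 3], [0, 1, 0], [0, -1, 1]].
B² = P·diag(0, 16, 36)·P⁻¹ = [[0, 92, -108], [0, 16, 0], [0, -20, 36]].
The requested entry is -108.

-108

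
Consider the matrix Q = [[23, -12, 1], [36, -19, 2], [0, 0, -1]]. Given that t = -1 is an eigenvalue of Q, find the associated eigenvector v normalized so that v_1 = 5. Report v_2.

Q + 1I = [[24, -12, 1], [36, -18, 2], [0, 0, 0]].
Solving (Q + 1I)v = 0 gives the eigenspace spanned by (5, 10, 0).
With v_1 = 5, v = (5, 10, 0), so v_2 = 10.

10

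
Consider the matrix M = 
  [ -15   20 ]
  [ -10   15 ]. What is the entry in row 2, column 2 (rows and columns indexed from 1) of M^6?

Characteristic polynomial: μ^2 - 25 = (μ - 5)(μ + 5), so the eigenvalues are -5, 5.
μ=5: eigenvector (1, 1).
μ=-5: eigenvector (-2, -1).
P = [[1, -2], [1, -1]], D = diag(5, -5), P⁻¹ = [[-1, 2], [-1, 1]].
M⁶ = P·diag(15625, 15625)·P⁻¹ = [[15625, 0], [0, 15625]].
The requested entry is 15625.

15625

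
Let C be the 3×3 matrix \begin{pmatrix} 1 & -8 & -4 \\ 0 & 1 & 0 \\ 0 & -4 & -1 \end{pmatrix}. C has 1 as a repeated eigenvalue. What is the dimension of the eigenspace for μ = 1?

2

C − 1I = [[0, -8, -4], [0, 0, 0], [0, -4, -2]].
This matrix has rank 1, so its null space has dimension 3 − 1 = 2.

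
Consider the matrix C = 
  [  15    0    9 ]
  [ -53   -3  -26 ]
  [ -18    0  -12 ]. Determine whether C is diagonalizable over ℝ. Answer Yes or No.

No

Characteristic polynomial: p(λ) = λ^3 - 27λ - 54 = (λ - 6)(λ + 3)^2.
λ = -3 has algebraic multiplicity 2; rank(C + 3I) = 2, so geometric multiplicity = 1.
Geometric multiplicity < algebraic multiplicity, so C is not diagonalizable.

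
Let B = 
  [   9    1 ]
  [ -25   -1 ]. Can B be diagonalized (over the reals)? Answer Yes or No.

No

Characteristic polynomial: p(μ) = μ^2 - 8μ + 16 = (μ - 4)^2.
μ = 4 has algebraic multiplicity 2; rank(B − 4I) = 1, so geometric multiplicity = 1.
Geometric multiplicity < algebraic multiplicity, so B is not diagonalizable.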